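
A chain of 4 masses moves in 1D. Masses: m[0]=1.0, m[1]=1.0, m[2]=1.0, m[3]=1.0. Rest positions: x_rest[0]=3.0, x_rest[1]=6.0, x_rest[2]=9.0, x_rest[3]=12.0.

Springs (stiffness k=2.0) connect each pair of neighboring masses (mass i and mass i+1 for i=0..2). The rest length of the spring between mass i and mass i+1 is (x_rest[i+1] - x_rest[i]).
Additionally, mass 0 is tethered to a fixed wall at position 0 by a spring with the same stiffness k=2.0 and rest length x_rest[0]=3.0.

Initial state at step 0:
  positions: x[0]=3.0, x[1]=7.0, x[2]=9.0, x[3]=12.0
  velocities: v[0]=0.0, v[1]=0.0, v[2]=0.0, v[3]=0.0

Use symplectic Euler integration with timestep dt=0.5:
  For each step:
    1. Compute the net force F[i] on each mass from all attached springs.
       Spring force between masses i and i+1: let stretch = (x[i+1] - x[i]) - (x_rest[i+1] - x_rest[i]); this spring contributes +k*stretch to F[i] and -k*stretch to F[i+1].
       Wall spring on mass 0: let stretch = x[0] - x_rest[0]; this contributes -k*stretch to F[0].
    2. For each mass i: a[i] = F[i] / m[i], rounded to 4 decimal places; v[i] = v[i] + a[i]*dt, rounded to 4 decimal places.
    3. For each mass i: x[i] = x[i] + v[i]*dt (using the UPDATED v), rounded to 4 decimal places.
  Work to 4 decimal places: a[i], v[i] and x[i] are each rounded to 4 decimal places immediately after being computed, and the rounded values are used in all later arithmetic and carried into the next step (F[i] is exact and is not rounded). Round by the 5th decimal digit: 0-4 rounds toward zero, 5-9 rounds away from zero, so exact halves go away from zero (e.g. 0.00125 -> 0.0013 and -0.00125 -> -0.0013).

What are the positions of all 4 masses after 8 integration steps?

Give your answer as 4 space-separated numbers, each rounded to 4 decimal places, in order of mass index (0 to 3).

Step 0: x=[3.0000 7.0000 9.0000 12.0000] v=[0.0000 0.0000 0.0000 0.0000]
Step 1: x=[3.5000 6.0000 9.5000 12.0000] v=[1.0000 -2.0000 1.0000 0.0000]
Step 2: x=[3.5000 5.5000 9.5000 12.2500] v=[0.0000 -1.0000 0.0000 0.5000]
Step 3: x=[2.7500 6.0000 8.8750 12.6250] v=[-1.5000 1.0000 -1.2500 0.7500]
Step 4: x=[2.2500 6.3125 8.6875 12.6250] v=[-1.0000 0.6250 -0.3750 0.0000]
Step 5: x=[2.6563 5.7813 9.2813 12.1563] v=[0.8125 -1.0625 1.1875 -0.9375]
Step 6: x=[3.2969 5.4376 9.5626 11.7501] v=[1.2812 -0.6875 0.5625 -0.8125]
Step 7: x=[3.3594 6.0860 8.8751 11.7501] v=[0.1250 1.2968 -1.3750 0.0000]
Step 8: x=[3.1055 6.7657 8.2306 11.8126] v=[-0.5078 1.3593 -1.2891 0.1250]

Answer: 3.1055 6.7657 8.2306 11.8126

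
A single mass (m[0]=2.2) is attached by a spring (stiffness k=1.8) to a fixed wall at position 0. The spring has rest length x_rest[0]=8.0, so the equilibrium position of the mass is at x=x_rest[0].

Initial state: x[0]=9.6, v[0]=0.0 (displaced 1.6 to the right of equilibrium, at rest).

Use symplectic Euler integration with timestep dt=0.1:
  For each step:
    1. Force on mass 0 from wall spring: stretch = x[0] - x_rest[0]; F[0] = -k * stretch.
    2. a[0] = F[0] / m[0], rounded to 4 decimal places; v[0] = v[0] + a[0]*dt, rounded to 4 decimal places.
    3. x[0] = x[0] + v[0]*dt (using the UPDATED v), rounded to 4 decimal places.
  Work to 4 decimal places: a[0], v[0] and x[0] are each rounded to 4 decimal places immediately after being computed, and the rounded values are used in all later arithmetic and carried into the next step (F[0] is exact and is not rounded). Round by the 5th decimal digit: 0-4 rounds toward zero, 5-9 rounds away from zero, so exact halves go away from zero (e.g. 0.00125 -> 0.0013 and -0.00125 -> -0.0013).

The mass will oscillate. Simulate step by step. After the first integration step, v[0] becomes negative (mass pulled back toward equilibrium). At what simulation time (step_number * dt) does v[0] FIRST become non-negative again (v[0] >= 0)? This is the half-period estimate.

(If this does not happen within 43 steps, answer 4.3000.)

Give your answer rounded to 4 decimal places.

Step 0: x=[9.6000] v=[0.0000]
Step 1: x=[9.5869] v=[-0.1309]
Step 2: x=[9.5608] v=[-0.2607]
Step 3: x=[9.5220] v=[-0.3884]
Step 4: x=[9.4707] v=[-0.5129]
Step 5: x=[9.4074] v=[-0.6332]
Step 6: x=[9.3326] v=[-0.7484]
Step 7: x=[9.2469] v=[-0.8574]
Step 8: x=[9.1510] v=[-0.9594]
Step 9: x=[9.0456] v=[-1.0536]
Step 10: x=[8.9317] v=[-1.1392]
Step 11: x=[8.8102] v=[-1.2154]
Step 12: x=[8.6820] v=[-1.2817]
Step 13: x=[8.5483] v=[-1.3375]
Step 14: x=[8.4101] v=[-1.3824]
Step 15: x=[8.2685] v=[-1.4160]
Step 16: x=[8.1247] v=[-1.4380]
Step 17: x=[7.9799] v=[-1.4482]
Step 18: x=[7.8352] v=[-1.4466]
Step 19: x=[7.6919] v=[-1.4331]
Step 20: x=[7.5511] v=[-1.4079]
Step 21: x=[7.4140] v=[-1.3712]
Step 22: x=[7.2817] v=[-1.3233]
Step 23: x=[7.1553] v=[-1.2645]
Step 24: x=[7.0358] v=[-1.1954]
Step 25: x=[6.9242] v=[-1.1165]
Step 26: x=[6.8214] v=[-1.0285]
Step 27: x=[6.7282] v=[-0.9321]
Step 28: x=[6.6454] v=[-0.8280]
Step 29: x=[6.5737] v=[-0.7172]
Step 30: x=[6.5137] v=[-0.6005]
Step 31: x=[6.4658] v=[-0.4789]
Step 32: x=[6.4305] v=[-0.3534]
Step 33: x=[6.4080] v=[-0.2250]
Step 34: x=[6.3985] v=[-0.0948]
Step 35: x=[6.4021] v=[0.0362]
First v>=0 after going negative at step 35, time=3.5000

Answer: 3.5000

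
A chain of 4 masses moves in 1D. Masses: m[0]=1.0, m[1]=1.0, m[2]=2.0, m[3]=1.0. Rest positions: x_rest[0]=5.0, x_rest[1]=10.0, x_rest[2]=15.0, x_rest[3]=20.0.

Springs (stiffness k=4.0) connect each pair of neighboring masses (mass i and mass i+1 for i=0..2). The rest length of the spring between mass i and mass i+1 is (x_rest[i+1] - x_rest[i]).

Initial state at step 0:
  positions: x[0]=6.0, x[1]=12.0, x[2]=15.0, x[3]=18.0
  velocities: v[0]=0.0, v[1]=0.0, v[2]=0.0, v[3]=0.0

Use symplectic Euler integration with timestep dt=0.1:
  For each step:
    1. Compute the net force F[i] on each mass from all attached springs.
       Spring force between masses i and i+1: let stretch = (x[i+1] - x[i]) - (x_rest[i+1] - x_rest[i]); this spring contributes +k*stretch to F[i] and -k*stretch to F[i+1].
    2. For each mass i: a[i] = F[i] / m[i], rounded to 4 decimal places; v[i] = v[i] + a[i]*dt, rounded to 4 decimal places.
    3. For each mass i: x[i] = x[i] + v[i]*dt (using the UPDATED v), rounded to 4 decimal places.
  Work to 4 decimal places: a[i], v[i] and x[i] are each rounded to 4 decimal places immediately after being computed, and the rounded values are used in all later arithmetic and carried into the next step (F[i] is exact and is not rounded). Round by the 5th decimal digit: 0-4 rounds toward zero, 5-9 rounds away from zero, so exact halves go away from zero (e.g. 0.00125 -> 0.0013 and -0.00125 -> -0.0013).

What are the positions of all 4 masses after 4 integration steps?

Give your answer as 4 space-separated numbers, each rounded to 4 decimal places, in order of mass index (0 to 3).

Step 0: x=[6.0000 12.0000 15.0000 18.0000] v=[0.0000 0.0000 0.0000 0.0000]
Step 1: x=[6.0400 11.8800 15.0000 18.0800] v=[0.4000 -1.2000 0.0000 0.8000]
Step 2: x=[6.1136 11.6512 14.9992 18.2368] v=[0.7360 -2.2880 -0.0080 1.5680]
Step 3: x=[6.2087 11.3348 14.9962 18.4641] v=[0.9510 -3.1638 -0.0301 2.2730]
Step 4: x=[6.3088 10.9598 14.9893 18.7527] v=[1.0014 -3.7497 -0.0688 2.8858]

Answer: 6.3088 10.9598 14.9893 18.7527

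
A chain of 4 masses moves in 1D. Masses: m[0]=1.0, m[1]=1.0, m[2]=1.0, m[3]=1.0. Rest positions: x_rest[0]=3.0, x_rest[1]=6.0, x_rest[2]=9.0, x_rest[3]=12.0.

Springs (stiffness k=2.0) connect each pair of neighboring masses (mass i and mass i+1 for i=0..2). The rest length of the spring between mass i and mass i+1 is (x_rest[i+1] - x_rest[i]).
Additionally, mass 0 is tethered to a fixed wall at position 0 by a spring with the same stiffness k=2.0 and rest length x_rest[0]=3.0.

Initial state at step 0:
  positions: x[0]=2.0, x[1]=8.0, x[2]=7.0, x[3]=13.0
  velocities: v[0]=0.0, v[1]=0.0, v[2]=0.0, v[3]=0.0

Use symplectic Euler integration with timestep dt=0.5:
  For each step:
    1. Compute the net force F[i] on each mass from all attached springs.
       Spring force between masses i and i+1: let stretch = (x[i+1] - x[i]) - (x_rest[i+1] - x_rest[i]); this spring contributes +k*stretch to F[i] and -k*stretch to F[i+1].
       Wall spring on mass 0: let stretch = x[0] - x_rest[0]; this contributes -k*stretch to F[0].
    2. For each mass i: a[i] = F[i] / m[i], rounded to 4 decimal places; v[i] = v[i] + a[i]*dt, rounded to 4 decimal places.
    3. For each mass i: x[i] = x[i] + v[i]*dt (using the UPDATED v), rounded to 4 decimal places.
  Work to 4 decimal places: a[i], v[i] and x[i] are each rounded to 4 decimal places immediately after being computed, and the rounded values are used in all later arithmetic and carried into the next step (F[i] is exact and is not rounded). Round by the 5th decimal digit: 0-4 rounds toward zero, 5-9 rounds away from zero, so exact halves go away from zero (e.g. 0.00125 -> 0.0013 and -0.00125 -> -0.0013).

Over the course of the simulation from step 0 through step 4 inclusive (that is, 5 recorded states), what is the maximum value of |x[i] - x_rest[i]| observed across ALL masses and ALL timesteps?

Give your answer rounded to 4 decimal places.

Step 0: x=[2.0000 8.0000 7.0000 13.0000] v=[0.0000 0.0000 0.0000 0.0000]
Step 1: x=[4.0000 4.5000 10.5000 11.5000] v=[4.0000 -7.0000 7.0000 -3.0000]
Step 2: x=[4.2500 3.7500 11.5000 11.0000] v=[0.5000 -1.5000 2.0000 -1.0000]
Step 3: x=[2.1250 7.1250 8.3750 12.2500] v=[-4.2500 6.7500 -6.2500 2.5000]
Step 4: x=[1.4375 8.6250 6.5625 13.0625] v=[-1.3750 3.0000 -3.6250 1.6250]
Max displacement = 2.6250

Answer: 2.6250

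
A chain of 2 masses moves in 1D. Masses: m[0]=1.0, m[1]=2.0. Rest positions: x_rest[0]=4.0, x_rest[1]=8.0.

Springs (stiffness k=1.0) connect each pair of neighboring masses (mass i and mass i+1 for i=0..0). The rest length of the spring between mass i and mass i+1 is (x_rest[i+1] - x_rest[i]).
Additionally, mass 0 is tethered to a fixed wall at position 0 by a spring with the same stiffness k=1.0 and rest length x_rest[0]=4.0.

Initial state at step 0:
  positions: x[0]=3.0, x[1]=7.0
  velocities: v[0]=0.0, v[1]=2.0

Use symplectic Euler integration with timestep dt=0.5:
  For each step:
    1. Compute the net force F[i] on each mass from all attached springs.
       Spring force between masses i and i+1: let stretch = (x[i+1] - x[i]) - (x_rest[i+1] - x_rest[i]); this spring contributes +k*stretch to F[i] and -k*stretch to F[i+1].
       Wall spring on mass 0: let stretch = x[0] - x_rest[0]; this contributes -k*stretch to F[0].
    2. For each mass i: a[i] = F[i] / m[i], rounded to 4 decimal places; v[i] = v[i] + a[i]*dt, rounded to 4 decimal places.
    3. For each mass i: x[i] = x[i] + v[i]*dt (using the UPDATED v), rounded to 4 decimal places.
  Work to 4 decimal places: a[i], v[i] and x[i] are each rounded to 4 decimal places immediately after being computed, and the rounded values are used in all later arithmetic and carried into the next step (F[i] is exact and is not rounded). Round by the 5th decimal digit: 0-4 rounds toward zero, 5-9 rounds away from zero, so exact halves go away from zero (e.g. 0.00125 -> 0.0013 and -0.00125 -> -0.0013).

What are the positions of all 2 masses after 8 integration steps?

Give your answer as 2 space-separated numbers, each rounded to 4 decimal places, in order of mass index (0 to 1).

Answer: 5.9170 12.0932

Derivation:
Step 0: x=[3.0000 7.0000] v=[0.0000 2.0000]
Step 1: x=[3.2500 8.0000] v=[0.5000 2.0000]
Step 2: x=[3.8750 8.9063] v=[1.2500 1.8125]
Step 3: x=[4.7891 9.6837] v=[1.8282 1.5547]
Step 4: x=[5.7296 10.3493] v=[1.8810 1.3311]
Step 5: x=[6.3927 10.9374] v=[1.3261 1.1762]
Step 6: x=[6.5938 11.4574] v=[0.4021 1.0400]
Step 7: x=[6.3623 11.8695] v=[-0.4630 0.8241]
Step 8: x=[5.9170 12.0932] v=[-0.8906 0.4473]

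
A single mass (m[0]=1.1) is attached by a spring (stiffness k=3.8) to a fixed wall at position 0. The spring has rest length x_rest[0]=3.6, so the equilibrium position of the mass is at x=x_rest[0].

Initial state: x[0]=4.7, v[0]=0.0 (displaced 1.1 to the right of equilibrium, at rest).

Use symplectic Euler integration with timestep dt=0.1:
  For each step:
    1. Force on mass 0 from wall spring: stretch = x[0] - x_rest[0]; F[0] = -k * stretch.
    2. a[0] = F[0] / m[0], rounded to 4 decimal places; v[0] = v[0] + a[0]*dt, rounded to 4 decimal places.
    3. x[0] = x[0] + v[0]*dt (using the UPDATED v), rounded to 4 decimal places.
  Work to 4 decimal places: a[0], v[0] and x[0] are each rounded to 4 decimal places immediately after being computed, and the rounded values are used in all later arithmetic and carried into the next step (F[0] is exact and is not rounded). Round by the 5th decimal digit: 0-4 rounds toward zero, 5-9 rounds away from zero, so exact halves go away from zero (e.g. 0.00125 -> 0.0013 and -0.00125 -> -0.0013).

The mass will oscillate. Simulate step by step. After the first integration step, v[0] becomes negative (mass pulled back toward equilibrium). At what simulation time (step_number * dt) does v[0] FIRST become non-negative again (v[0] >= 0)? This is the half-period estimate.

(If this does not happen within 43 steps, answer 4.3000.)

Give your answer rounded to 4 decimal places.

Step 0: x=[4.7000] v=[0.0000]
Step 1: x=[4.6620] v=[-0.3800]
Step 2: x=[4.5873] v=[-0.7469]
Step 3: x=[4.4785] v=[-1.0880]
Step 4: x=[4.3394] v=[-1.3915]
Step 5: x=[4.1747] v=[-1.6469]
Step 6: x=[3.9902] v=[-1.8454]
Step 7: x=[3.7922] v=[-1.9802]
Step 8: x=[3.5875] v=[-2.0466]
Step 9: x=[3.3833] v=[-2.0423]
Step 10: x=[3.1866] v=[-1.9674]
Step 11: x=[3.0041] v=[-1.8246]
Step 12: x=[2.8422] v=[-1.6187]
Step 13: x=[2.7065] v=[-1.3569]
Step 14: x=[2.6017] v=[-1.0482]
Step 15: x=[2.5314] v=[-0.7033]
Step 16: x=[2.4980] v=[-0.3342]
Step 17: x=[2.5027] v=[0.0465]
First v>=0 after going negative at step 17, time=1.7000

Answer: 1.7000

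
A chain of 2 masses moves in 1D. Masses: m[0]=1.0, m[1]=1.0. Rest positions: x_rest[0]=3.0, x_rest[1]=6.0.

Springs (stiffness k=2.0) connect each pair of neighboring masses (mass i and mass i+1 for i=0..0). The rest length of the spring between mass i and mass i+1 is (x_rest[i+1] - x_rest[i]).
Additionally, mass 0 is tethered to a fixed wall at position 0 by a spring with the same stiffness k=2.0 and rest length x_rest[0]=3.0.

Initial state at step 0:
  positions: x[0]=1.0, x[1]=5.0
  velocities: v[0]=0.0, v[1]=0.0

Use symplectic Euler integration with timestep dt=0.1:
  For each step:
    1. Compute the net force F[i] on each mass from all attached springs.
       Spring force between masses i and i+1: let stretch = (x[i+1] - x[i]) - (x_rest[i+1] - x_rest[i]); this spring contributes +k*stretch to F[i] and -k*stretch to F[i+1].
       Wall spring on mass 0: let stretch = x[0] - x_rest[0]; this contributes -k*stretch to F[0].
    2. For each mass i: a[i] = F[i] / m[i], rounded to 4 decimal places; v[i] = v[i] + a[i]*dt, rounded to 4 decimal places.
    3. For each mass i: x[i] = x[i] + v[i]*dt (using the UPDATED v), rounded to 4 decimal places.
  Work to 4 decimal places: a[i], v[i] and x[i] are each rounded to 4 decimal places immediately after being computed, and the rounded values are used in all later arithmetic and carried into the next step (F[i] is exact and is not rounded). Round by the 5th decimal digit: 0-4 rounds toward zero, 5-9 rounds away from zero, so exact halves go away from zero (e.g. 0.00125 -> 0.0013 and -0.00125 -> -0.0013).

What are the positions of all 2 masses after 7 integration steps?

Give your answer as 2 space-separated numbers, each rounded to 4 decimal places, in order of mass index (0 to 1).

Step 0: x=[1.0000 5.0000] v=[0.0000 0.0000]
Step 1: x=[1.0600 4.9800] v=[0.6000 -0.2000]
Step 2: x=[1.1772 4.9416] v=[1.1720 -0.3840]
Step 3: x=[1.3461 4.8879] v=[1.6894 -0.5369]
Step 4: x=[1.5590 4.8234] v=[2.1285 -0.6453]
Step 5: x=[1.8060 4.7536] v=[2.4696 -0.6982]
Step 6: x=[2.0758 4.6848] v=[2.6979 -0.6877]
Step 7: x=[2.3563 4.6239] v=[2.8045 -0.6095]

Answer: 2.3563 4.6239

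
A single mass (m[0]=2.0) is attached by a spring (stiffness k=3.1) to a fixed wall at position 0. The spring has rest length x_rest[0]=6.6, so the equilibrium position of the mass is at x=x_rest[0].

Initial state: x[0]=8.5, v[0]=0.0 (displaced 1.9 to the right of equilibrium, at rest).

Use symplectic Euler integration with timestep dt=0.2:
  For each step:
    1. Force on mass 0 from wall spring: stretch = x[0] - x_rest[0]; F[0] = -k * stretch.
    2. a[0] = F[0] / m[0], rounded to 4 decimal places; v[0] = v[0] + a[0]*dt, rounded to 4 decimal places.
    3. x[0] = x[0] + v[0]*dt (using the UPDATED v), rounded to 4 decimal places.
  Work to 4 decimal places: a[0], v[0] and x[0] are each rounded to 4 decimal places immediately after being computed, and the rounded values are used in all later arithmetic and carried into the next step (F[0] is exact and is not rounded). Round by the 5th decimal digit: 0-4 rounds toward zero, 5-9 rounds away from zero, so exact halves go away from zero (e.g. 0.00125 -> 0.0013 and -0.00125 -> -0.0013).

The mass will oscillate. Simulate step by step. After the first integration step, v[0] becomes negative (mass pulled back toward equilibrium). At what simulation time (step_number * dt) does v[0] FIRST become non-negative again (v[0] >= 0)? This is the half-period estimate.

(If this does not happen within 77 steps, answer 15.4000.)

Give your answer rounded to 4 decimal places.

Step 0: x=[8.5000] v=[0.0000]
Step 1: x=[8.3822] v=[-0.5890]
Step 2: x=[8.1539] v=[-1.1415]
Step 3: x=[7.8293] v=[-1.6232]
Step 4: x=[7.4284] v=[-2.0043]
Step 5: x=[6.9762] v=[-2.2611]
Step 6: x=[6.5007] v=[-2.3777]
Step 7: x=[6.0313] v=[-2.3469]
Step 8: x=[5.5972] v=[-2.1706]
Step 9: x=[5.2253] v=[-1.8597]
Step 10: x=[4.9386] v=[-1.4335]
Step 11: x=[4.7549] v=[-0.9185]
Step 12: x=[4.6856] v=[-0.3465]
Step 13: x=[4.7350] v=[0.2470]
First v>=0 after going negative at step 13, time=2.6000

Answer: 2.6000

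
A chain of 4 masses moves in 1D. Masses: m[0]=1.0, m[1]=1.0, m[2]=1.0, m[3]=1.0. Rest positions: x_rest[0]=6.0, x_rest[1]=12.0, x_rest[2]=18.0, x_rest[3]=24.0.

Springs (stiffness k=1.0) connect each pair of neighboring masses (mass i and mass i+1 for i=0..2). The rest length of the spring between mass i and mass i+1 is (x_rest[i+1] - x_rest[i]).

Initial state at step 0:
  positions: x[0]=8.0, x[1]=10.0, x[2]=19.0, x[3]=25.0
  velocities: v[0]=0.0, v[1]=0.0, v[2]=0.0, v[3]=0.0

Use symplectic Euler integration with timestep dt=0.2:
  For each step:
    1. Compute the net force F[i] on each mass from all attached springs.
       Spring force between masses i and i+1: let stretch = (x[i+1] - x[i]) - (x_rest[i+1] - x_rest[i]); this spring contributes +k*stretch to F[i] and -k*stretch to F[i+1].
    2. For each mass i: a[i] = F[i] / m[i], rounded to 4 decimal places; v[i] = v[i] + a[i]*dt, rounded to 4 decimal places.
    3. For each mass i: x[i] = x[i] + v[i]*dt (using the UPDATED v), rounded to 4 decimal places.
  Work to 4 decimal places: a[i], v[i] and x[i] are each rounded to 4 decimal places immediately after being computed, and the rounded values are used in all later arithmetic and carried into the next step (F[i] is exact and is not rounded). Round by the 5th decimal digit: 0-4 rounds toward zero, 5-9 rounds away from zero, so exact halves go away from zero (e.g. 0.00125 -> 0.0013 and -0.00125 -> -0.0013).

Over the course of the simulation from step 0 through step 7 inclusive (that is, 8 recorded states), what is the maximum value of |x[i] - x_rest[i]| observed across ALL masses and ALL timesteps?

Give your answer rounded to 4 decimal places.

Step 0: x=[8.0000 10.0000 19.0000 25.0000] v=[0.0000 0.0000 0.0000 0.0000]
Step 1: x=[7.8400 10.2800 18.8800 25.0000] v=[-0.8000 1.4000 -0.6000 0.0000]
Step 2: x=[7.5376 10.8064 18.6608 24.9952] v=[-1.5120 2.6320 -1.0960 -0.0240]
Step 3: x=[7.1260 11.5162 18.3808 24.9770] v=[-2.0582 3.5491 -1.4000 -0.0909]
Step 4: x=[6.6500 12.3250 18.0901 24.9350] v=[-2.3802 4.0440 -1.4537 -0.2101]
Step 5: x=[6.1610 13.1374 17.8426 24.8592] v=[-2.4452 4.0620 -1.2377 -0.3791]
Step 6: x=[5.7110 13.8590 17.6875 24.7427] v=[-2.2499 3.6078 -0.7754 -0.5824]
Step 7: x=[5.3469 14.4078 17.6615 24.5840] v=[-1.8203 2.7439 -0.1301 -0.7934]
Max displacement = 2.4078

Answer: 2.4078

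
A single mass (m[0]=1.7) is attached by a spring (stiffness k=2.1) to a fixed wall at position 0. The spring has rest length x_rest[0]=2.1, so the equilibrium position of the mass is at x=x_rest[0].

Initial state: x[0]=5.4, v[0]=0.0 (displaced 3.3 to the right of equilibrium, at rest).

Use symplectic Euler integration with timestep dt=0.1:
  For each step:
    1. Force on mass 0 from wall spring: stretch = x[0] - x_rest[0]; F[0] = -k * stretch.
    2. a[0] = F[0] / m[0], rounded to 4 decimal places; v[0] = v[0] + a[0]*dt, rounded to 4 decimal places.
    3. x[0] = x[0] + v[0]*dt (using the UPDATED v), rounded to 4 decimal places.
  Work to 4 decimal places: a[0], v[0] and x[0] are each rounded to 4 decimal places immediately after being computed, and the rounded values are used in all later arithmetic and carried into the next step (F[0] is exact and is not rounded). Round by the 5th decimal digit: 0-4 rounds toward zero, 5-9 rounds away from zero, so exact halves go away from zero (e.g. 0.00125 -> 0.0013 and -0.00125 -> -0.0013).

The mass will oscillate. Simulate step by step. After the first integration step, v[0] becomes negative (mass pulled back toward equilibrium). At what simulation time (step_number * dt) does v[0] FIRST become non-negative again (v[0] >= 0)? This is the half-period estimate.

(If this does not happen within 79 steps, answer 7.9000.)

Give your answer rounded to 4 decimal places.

Answer: 2.9000

Derivation:
Step 0: x=[5.4000] v=[0.0000]
Step 1: x=[5.3592] v=[-0.4077]
Step 2: x=[5.2782] v=[-0.8103]
Step 3: x=[5.1579] v=[-1.2029]
Step 4: x=[4.9998] v=[-1.5806]
Step 5: x=[4.8059] v=[-1.9388]
Step 6: x=[4.5786] v=[-2.2731]
Step 7: x=[4.3207] v=[-2.5793]
Step 8: x=[4.0353] v=[-2.8536]
Step 9: x=[3.7260] v=[-3.0927]
Step 10: x=[3.3966] v=[-3.2936]
Step 11: x=[3.0512] v=[-3.4538]
Step 12: x=[2.6941] v=[-3.5713]
Step 13: x=[2.3296] v=[-3.6447]
Step 14: x=[1.9623] v=[-3.6731]
Step 15: x=[1.5967] v=[-3.6561]
Step 16: x=[1.2373] v=[-3.5939]
Step 17: x=[0.8886] v=[-3.4873]
Step 18: x=[0.5548] v=[-3.3377]
Step 19: x=[0.2401] v=[-3.1468]
Step 20: x=[-0.0516] v=[-2.9171]
Step 21: x=[-0.3167] v=[-2.6513]
Step 22: x=[-0.5520] v=[-2.3528]
Step 23: x=[-0.7545] v=[-2.0252]
Step 24: x=[-0.9218] v=[-1.6726]
Step 25: x=[-1.0517] v=[-1.2993]
Step 26: x=[-1.1427] v=[-0.9100]
Step 27: x=[-1.1936] v=[-0.5094]
Step 28: x=[-1.2039] v=[-0.1025]
Step 29: x=[-1.1733] v=[0.3056]
First v>=0 after going negative at step 29, time=2.9000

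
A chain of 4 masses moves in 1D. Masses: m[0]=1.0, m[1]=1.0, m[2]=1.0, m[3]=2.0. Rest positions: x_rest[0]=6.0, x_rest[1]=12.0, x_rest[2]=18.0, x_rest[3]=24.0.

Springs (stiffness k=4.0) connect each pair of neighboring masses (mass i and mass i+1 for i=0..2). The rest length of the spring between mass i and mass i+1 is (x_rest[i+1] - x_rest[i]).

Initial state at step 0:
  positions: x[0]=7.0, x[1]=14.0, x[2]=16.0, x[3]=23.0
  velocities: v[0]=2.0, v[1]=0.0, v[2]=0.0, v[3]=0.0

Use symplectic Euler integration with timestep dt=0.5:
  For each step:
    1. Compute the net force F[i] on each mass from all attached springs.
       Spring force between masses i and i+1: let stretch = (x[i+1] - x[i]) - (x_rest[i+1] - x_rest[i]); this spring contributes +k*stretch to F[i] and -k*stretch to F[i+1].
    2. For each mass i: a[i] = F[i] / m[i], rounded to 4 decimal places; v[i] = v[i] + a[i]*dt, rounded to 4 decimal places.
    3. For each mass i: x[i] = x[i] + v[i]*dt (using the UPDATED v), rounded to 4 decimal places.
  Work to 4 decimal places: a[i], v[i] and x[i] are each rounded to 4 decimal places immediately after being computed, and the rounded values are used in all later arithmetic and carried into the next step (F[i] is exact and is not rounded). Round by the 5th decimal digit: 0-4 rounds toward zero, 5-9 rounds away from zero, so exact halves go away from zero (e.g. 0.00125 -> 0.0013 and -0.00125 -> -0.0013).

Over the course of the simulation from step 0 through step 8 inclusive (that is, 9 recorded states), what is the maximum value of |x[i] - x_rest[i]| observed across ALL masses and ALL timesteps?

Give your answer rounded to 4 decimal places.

Step 0: x=[7.0000 14.0000 16.0000 23.0000] v=[2.0000 0.0000 0.0000 0.0000]
Step 1: x=[9.0000 9.0000 21.0000 22.5000] v=[4.0000 -10.0000 10.0000 -1.0000]
Step 2: x=[5.0000 16.0000 15.5000 24.2500] v=[-8.0000 14.0000 -11.0000 3.5000]
Step 3: x=[6.0000 11.5000 19.2500 24.6250] v=[2.0000 -9.0000 7.5000 0.7500]
Step 4: x=[6.5000 9.2500 20.6250 25.3125] v=[1.0000 -4.5000 2.7500 1.3750]
Step 5: x=[3.7500 15.6250 15.3125 26.6563] v=[-5.5000 12.7500 -10.6250 2.6875]
Step 6: x=[6.8750 9.8125 21.6563 25.3282] v=[6.2500 -11.6250 12.6876 -2.6563]
Step 7: x=[6.9375 12.9063 19.8282 25.1641] v=[0.1250 6.1876 -3.6562 -0.3282]
Step 8: x=[6.9688 16.9532 16.4141 25.3321] v=[0.0626 8.0938 -6.8282 0.3359]
Max displacement = 4.9532

Answer: 4.9532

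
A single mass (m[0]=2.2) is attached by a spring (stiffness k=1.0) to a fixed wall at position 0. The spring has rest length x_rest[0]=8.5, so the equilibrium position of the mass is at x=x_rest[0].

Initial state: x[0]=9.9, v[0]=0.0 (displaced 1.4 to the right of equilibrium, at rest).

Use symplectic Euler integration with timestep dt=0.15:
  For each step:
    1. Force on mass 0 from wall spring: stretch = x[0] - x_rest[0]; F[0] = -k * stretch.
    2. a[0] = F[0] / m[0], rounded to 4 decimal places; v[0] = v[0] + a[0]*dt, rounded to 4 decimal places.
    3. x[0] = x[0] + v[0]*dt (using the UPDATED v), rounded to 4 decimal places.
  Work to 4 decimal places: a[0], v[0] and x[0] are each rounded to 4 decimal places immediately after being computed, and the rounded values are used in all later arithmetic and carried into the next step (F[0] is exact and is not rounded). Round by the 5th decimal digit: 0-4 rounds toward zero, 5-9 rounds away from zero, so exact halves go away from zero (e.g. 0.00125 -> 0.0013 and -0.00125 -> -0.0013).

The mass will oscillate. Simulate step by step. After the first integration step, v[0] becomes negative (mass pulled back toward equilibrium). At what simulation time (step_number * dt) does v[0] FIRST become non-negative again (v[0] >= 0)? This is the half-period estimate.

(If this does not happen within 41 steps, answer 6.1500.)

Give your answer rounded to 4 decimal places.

Step 0: x=[9.9000] v=[0.0000]
Step 1: x=[9.8857] v=[-0.0955]
Step 2: x=[9.8572] v=[-0.1900]
Step 3: x=[9.8148] v=[-0.2825]
Step 4: x=[9.7590] v=[-0.3721]
Step 5: x=[9.6903] v=[-0.4579]
Step 6: x=[9.6094] v=[-0.5391]
Step 7: x=[9.5172] v=[-0.6147]
Step 8: x=[9.4146] v=[-0.6841]
Step 9: x=[9.3026] v=[-0.7465]
Step 10: x=[9.1824] v=[-0.8012]
Step 11: x=[9.0552] v=[-0.8477]
Step 12: x=[8.9224] v=[-0.8856]
Step 13: x=[8.7852] v=[-0.9144]
Step 14: x=[8.6451] v=[-0.9338]
Step 15: x=[8.5035] v=[-0.9437]
Step 16: x=[8.3619] v=[-0.9439]
Step 17: x=[8.2217] v=[-0.9345]
Step 18: x=[8.0844] v=[-0.9155]
Step 19: x=[7.9513] v=[-0.8872]
Step 20: x=[7.8238] v=[-0.8498]
Step 21: x=[7.7032] v=[-0.8037]
Step 22: x=[7.5908] v=[-0.7494]
Step 23: x=[7.4877] v=[-0.6874]
Step 24: x=[7.3949] v=[-0.6184]
Step 25: x=[7.3134] v=[-0.5431]
Step 26: x=[7.2441] v=[-0.4622]
Step 27: x=[7.1876] v=[-0.3766]
Step 28: x=[7.1445] v=[-0.2871]
Step 29: x=[7.1153] v=[-0.1947]
Step 30: x=[7.1003] v=[-0.1003]
Step 31: x=[7.0996] v=[-0.0049]
Step 32: x=[7.1132] v=[0.0906]
First v>=0 after going negative at step 32, time=4.8000

Answer: 4.8000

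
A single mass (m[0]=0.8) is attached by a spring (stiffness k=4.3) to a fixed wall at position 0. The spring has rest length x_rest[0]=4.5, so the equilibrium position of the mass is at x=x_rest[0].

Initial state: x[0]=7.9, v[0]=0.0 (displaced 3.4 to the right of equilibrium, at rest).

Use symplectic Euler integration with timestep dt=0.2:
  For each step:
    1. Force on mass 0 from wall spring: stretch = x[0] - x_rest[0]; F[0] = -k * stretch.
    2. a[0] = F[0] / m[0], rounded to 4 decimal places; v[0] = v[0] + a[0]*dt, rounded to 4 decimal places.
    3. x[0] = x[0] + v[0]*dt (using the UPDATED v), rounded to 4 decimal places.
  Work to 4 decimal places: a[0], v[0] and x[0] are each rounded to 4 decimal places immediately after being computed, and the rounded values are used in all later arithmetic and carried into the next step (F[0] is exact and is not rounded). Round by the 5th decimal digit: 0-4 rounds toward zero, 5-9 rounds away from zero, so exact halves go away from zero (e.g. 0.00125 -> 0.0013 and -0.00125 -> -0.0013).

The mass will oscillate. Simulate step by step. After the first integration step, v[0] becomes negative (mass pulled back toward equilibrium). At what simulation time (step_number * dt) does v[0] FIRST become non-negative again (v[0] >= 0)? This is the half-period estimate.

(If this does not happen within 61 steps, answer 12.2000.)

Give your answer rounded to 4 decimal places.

Answer: 1.4000

Derivation:
Step 0: x=[7.9000] v=[0.0000]
Step 1: x=[7.1690] v=[-3.6550]
Step 2: x=[5.8642] v=[-6.5242]
Step 3: x=[4.2661] v=[-7.9907]
Step 4: x=[2.7182] v=[-7.7393]
Step 5: x=[1.5534] v=[-5.8239]
Step 6: x=[1.0221] v=[-2.6563]
Step 7: x=[1.2386] v=[1.0824]
First v>=0 after going negative at step 7, time=1.4000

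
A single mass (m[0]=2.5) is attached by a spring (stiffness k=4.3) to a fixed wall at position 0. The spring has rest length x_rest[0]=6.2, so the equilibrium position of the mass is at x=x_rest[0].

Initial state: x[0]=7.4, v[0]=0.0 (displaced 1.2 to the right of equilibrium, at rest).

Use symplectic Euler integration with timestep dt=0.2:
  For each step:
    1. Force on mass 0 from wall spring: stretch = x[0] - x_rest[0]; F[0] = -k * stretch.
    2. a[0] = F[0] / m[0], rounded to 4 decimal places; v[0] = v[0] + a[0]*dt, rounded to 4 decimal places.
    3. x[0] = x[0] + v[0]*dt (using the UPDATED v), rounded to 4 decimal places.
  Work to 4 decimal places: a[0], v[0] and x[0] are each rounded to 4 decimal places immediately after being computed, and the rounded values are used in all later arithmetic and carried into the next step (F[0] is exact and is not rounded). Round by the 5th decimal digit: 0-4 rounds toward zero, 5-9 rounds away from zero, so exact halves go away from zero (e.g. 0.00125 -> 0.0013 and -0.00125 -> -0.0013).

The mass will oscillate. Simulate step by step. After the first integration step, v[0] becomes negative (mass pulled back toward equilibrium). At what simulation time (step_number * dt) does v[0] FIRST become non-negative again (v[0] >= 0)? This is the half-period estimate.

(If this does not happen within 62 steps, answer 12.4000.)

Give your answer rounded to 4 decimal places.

Step 0: x=[7.4000] v=[0.0000]
Step 1: x=[7.3174] v=[-0.4128]
Step 2: x=[7.1580] v=[-0.7972]
Step 3: x=[6.9326] v=[-1.1268]
Step 4: x=[6.6568] v=[-1.3788]
Step 5: x=[6.3496] v=[-1.5359]
Step 6: x=[6.0321] v=[-1.5874]
Step 7: x=[5.7262] v=[-1.5296]
Step 8: x=[5.4529] v=[-1.3666]
Step 9: x=[5.2310] v=[-1.1096]
Step 10: x=[5.0757] v=[-0.7763]
Step 11: x=[4.9978] v=[-0.3895]
Step 12: x=[5.0026] v=[0.0241]
First v>=0 after going negative at step 12, time=2.4000

Answer: 2.4000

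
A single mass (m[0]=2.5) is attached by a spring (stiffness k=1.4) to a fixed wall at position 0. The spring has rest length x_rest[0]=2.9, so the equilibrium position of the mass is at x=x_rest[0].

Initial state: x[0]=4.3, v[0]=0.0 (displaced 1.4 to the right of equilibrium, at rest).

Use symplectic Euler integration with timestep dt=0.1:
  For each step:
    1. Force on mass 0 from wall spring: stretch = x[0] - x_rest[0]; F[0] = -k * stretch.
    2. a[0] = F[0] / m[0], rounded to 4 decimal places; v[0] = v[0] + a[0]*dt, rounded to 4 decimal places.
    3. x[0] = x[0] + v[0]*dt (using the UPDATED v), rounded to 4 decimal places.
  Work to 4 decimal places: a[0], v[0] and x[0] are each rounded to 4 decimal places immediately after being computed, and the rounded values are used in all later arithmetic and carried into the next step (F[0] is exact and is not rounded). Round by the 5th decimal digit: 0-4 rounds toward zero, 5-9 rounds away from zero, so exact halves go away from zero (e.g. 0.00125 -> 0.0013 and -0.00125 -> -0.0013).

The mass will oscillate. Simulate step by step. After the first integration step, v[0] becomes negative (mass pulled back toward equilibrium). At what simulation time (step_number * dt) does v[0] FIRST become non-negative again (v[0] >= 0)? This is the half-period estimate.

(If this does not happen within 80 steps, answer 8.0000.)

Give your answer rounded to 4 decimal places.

Answer: 4.2000

Derivation:
Step 0: x=[4.3000] v=[0.0000]
Step 1: x=[4.2922] v=[-0.0784]
Step 2: x=[4.2766] v=[-0.1564]
Step 3: x=[4.2533] v=[-0.2335]
Step 4: x=[4.2224] v=[-0.3093]
Step 5: x=[4.1841] v=[-0.3834]
Step 6: x=[4.1386] v=[-0.4553]
Step 7: x=[4.0861] v=[-0.5247]
Step 8: x=[4.0270] v=[-0.5911]
Step 9: x=[3.9616] v=[-0.6542]
Step 10: x=[3.8902] v=[-0.7137]
Step 11: x=[3.8133] v=[-0.7692]
Step 12: x=[3.7313] v=[-0.8203]
Step 13: x=[3.6446] v=[-0.8669]
Step 14: x=[3.5537] v=[-0.9086]
Step 15: x=[3.4592] v=[-0.9452]
Step 16: x=[3.3616] v=[-0.9765]
Step 17: x=[3.2614] v=[-1.0024]
Step 18: x=[3.1591] v=[-1.0226]
Step 19: x=[3.0554] v=[-1.0371]
Step 20: x=[2.9508] v=[-1.0458]
Step 21: x=[2.8459] v=[-1.0486]
Step 22: x=[2.7413] v=[-1.0456]
Step 23: x=[2.6376] v=[-1.0367]
Step 24: x=[2.5354] v=[-1.0220]
Step 25: x=[2.4352] v=[-1.0016]
Step 26: x=[2.3376] v=[-0.9756]
Step 27: x=[2.2432] v=[-0.9441]
Step 28: x=[2.1525] v=[-0.9073]
Step 29: x=[2.0660] v=[-0.8654]
Step 30: x=[1.9841] v=[-0.8187]
Step 31: x=[1.9074] v=[-0.7674]
Step 32: x=[1.8362] v=[-0.7118]
Step 33: x=[1.7710] v=[-0.6522]
Step 34: x=[1.7121] v=[-0.5890]
Step 35: x=[1.6599] v=[-0.5225]
Step 36: x=[1.6146] v=[-0.4531]
Step 37: x=[1.5765] v=[-0.3811]
Step 38: x=[1.5458] v=[-0.3070]
Step 39: x=[1.5227] v=[-0.2312]
Step 40: x=[1.5073] v=[-0.1541]
Step 41: x=[1.4997] v=[-0.0761]
Step 42: x=[1.4999] v=[0.0023]
First v>=0 after going negative at step 42, time=4.2000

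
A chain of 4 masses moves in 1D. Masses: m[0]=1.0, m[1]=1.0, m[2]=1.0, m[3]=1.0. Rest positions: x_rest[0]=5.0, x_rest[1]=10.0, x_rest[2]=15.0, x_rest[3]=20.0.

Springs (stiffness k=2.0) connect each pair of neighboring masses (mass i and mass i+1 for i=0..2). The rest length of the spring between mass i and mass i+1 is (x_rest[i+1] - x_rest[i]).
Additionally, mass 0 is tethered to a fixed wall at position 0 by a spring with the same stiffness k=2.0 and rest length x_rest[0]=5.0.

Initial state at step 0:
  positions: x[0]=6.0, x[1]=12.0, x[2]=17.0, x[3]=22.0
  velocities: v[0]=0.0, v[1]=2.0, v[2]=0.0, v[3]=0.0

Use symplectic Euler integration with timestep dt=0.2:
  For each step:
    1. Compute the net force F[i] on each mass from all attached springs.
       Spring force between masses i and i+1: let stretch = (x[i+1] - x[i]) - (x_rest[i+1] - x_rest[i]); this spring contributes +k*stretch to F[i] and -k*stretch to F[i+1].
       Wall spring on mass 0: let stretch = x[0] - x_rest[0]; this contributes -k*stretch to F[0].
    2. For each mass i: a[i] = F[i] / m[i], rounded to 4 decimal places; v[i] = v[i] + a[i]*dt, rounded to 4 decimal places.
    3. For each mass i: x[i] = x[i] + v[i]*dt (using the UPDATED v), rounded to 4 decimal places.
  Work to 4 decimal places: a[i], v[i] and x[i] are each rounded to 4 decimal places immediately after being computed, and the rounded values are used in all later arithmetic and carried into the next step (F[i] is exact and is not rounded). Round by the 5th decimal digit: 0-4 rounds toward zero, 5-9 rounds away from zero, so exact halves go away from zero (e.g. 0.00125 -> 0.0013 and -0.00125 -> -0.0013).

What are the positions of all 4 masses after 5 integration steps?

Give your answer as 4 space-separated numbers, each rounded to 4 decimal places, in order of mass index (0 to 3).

Step 0: x=[6.0000 12.0000 17.0000 22.0000] v=[0.0000 2.0000 0.0000 0.0000]
Step 1: x=[6.0000 12.3200 17.0000 22.0000] v=[0.0000 1.6000 0.0000 0.0000]
Step 2: x=[6.0256 12.5088 17.0256 22.0000] v=[0.1280 0.9440 0.1280 0.0000]
Step 3: x=[6.0878 12.5403 17.0878 22.0020] v=[0.3110 0.1574 0.3110 0.0102]
Step 4: x=[6.1792 12.4194 17.1793 22.0109] v=[0.4569 -0.6046 0.4577 0.0445]
Step 5: x=[6.2755 12.1801 17.2766 22.0333] v=[0.4813 -1.1967 0.4864 0.1119]

Answer: 6.2755 12.1801 17.2766 22.0333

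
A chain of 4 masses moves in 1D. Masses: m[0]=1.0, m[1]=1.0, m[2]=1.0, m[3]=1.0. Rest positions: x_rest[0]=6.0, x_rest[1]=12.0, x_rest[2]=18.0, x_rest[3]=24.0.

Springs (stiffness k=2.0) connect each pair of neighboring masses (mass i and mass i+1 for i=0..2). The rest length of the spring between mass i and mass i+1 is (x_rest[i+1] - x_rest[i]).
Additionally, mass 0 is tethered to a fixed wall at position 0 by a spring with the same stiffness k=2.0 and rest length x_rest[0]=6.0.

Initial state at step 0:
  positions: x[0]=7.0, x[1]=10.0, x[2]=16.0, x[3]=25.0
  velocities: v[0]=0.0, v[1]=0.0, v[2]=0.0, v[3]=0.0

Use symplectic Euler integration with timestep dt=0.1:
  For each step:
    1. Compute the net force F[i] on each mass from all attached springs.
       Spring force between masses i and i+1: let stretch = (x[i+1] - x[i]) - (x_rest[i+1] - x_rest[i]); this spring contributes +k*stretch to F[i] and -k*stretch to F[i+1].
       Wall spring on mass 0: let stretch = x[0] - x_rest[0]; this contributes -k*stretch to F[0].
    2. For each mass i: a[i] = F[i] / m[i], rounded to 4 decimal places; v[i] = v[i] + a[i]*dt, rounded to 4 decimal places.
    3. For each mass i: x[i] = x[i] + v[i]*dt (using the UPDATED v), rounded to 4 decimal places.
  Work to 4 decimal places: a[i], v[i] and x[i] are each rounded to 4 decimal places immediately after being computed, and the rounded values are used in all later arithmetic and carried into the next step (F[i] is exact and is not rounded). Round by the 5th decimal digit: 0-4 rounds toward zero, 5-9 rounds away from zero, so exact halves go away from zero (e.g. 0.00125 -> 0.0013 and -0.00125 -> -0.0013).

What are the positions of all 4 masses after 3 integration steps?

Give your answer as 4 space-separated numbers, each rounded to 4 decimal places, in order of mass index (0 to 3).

Step 0: x=[7.0000 10.0000 16.0000 25.0000] v=[0.0000 0.0000 0.0000 0.0000]
Step 1: x=[6.9200 10.0600 16.0600 24.9400] v=[-0.8000 0.6000 0.6000 -0.6000]
Step 2: x=[6.7644 10.1772 16.1776 24.8224] v=[-1.5560 1.1720 1.1760 -1.1760]
Step 3: x=[6.5418 10.3462 16.3481 24.6519] v=[-2.2263 1.6895 1.7049 -1.7050]

Answer: 6.5418 10.3462 16.3481 24.6519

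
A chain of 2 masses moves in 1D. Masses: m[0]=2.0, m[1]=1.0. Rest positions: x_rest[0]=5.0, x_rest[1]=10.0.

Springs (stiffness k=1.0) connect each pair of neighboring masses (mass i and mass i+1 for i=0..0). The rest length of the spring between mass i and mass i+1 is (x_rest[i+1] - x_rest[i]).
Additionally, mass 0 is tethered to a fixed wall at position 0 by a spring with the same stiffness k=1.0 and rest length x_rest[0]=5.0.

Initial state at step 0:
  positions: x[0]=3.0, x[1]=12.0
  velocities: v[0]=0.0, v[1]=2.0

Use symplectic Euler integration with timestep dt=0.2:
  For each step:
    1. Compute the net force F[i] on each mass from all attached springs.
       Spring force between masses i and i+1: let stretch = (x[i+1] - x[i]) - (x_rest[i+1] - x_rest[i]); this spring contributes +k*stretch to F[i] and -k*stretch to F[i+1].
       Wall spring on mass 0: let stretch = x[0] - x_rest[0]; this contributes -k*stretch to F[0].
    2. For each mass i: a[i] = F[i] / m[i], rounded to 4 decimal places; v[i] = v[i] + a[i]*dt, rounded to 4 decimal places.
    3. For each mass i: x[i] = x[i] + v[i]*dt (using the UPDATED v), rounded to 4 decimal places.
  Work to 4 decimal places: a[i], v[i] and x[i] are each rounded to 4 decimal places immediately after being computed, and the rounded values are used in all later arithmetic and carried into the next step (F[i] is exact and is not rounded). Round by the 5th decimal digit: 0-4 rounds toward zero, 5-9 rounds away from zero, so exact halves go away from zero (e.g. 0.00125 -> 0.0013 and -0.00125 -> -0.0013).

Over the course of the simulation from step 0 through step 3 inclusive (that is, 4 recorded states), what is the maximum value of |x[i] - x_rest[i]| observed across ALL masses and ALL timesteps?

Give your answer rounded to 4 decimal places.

Answer: 2.3152

Derivation:
Step 0: x=[3.0000 12.0000] v=[0.0000 2.0000]
Step 1: x=[3.1200 12.2400] v=[0.6000 1.2000]
Step 2: x=[3.3600 12.3152] v=[1.2000 0.3760]
Step 3: x=[3.7119 12.2322] v=[1.7595 -0.4150]
Max displacement = 2.3152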